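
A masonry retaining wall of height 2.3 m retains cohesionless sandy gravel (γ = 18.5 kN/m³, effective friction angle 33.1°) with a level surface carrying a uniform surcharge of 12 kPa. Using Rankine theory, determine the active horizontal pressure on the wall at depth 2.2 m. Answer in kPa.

K_a = (1 − sin φ)/(1 + sin φ) = 0.2936.
σ_v = γz + q = 18.5 × 2.2 + 12 = 52.70 kPa.
σ_h = K_a σ_v = 0.2936 × 52.70 = 15.47 kPa.

15.5 kPa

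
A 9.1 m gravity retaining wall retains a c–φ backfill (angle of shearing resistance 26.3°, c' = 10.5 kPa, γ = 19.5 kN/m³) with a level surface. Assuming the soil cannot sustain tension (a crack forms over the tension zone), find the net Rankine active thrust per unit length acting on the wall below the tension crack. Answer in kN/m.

204 kN/m

K_a = 0.3859; √K_a = 0.6212.
Tension-crack depth z_c = 2c/(γ√K_a) = 2×10.5/(19.5×0.6212) = 1.734 m.
σ_a at base = K_a γ H − 2c√K_a = 0.3859×19.5×9.1 − 2×10.5×0.6212 = 55.44 kPa.
P_a = ½ × 55.44 × (H − z_c) = 0.5×55.44×7.366 = 204.2 kN/m.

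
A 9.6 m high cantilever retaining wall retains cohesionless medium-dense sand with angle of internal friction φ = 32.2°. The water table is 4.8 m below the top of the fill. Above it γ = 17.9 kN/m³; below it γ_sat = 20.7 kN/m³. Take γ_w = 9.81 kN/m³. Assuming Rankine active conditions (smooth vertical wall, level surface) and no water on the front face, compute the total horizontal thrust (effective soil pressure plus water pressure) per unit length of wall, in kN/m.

340 kN/m

K_a = tan²(45° − φ/2) = 0.3047.
γ' = 20.7 − 9.81 = 10.89 kN/m³. Depth below WT = 4.8 m.
σ'_h at WT = K_a γ d_w = 26.18 kPa; at base = 26.18 + K_a γ' × 4.8 = 42.11 kPa.
P₁ (0–4.8 m) = ½×26.18×4.8 = 62.84. P₂ (4.8–9.6 m) = ½(26.18+42.11)×4.8 = 163.9.
P_w = ½ γ_w h₂² = 0.5×9.81×4.8² = 113.0. Total = 62.84+163.9+113.0 = 339.8 kN/m.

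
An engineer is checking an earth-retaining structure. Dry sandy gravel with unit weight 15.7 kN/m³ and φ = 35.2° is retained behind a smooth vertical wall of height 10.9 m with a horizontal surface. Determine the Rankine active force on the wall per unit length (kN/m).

K_a = tan²(45° − φ/2) = 0.2687.
P_a = ½ K_a γ H² = 0.5 × 0.2687 × 15.7 × 10.9² = 250.6 kN/m.

251 kN/m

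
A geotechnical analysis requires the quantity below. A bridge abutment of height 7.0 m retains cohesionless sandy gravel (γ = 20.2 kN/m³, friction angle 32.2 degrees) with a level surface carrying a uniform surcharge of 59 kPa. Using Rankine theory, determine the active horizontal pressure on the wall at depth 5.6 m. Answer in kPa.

52.5 kPa

K_a = (1 − sin φ)/(1 + sin φ) = 0.3047.
σ_v = γz + q = 20.2 × 5.6 + 59 = 172.1 kPa.
σ_h = K_a σ_v = 0.3047 × 172.1 = 52.45 kPa.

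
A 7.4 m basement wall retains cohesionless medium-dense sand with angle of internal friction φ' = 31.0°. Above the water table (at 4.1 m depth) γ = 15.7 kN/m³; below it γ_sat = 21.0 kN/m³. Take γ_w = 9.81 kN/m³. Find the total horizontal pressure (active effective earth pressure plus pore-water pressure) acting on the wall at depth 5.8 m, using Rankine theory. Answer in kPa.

K_a = (1 − sin φ)/(1 + sin φ) = 0.3201.
γ' = 21.0 − 9.81 = 11.19 kN/m³.
Effective vertical stress at 5.8 m: σ'_v = 15.7×4.1 + 11.19×1.70 = 83.39 kPa.
σ'_h = K_a σ'_v = 0.3201 × 83.39 = 26.69 kPa; u = γ_w × 1.70 = 16.68 kPa.
Total σ_h = 26.69 + 16.68 = 43.37 kPa.

43.4 kPa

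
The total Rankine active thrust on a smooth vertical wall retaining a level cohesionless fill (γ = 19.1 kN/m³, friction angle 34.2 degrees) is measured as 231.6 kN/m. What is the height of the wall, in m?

9.30 m

K_a = 0.2803. P_a = ½ K_a γ H² ⇒ H = √(2P_a/(K_a γ)).
H = √(2×231.6/(0.2803×19.1)) = 9.301 m.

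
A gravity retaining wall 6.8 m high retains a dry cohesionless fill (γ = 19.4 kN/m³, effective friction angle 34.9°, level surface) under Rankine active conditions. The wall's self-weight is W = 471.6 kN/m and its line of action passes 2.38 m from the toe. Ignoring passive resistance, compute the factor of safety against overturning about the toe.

4.06

K_a = tan²(45° − 34.9°/2) = 0.2721.
P_a = ½K_aγH² = 0.5×0.2721×19.4×6.8² = 122.1 kN/m, acting at H/3 = 2.267 m above the base.
Overturning moment M_o = P_a × H/3 = 122.1 × 2.267 = 276.7.
Resisting moment M_r = W × 2.38 = 471.6 × 2.38 = 1122.
FS_overturning = M_r/M_o = 1122/276.7 = 4.057.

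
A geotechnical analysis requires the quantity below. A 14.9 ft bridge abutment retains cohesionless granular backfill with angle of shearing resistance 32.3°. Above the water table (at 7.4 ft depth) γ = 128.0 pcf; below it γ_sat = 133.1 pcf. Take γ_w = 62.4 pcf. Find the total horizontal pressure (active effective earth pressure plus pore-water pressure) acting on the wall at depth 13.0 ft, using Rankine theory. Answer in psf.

757 psf

K_a = (1 − sin φ)/(1 + sin φ) = 0.3035.
γ' = 133.1 − 62.4 = 70.70 pcf.
Effective vertical stress at 13.0 ft: σ'_v = 128.0×7.4 + 70.70×5.60 = 1343 psf.
σ'_h = K_a σ'_v = 0.3035 × 1343 = 407.6 psf; u = γ_w × 5.60 = 349.4 psf.
Total σ_h = 407.6 + 349.4 = 757.1 psf.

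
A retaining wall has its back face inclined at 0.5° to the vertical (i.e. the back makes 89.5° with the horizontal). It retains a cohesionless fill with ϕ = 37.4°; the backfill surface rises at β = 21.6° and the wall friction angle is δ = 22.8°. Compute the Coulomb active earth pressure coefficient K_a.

0.299

K_a = sin²(α+φ) / [sin²α · sin(α−δ) · (1 + √{sin(φ+δ)sin(φ−β) / (sin(α−δ)sin(α+β))})²].
With α = 89.5°, φ = 37.4°, δ = 22.8°, β = 21.6°: K_a = 0.2994.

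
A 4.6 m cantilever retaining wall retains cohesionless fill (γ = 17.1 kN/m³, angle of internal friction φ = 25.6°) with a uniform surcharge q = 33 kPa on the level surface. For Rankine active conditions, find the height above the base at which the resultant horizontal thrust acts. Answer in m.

1.88 m

K_a = 0.3966.
Triangular part P₁ = ½K_aγH² = 71.75 at H/3 = 1.533 m; rectangular part P₂ = K_a q H = 60.20 at H/2 = 2.300 m.
ȳ = (P₁·1.533 + P₂·2.300)/(P₁+P₂) = 1.883 m.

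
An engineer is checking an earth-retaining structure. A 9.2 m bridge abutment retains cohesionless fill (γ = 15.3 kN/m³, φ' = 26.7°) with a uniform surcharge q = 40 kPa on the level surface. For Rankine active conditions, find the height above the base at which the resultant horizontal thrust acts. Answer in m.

3.62 m

K_a = 0.3800.
Triangular part P₁ = ½K_aγH² = 246.0 at H/3 = 3.067 m; rectangular part P₂ = K_a q H = 139.8 at H/2 = 4.600 m.
ȳ = (P₁·3.067 + P₂·4.600)/(P₁+P₂) = 3.622 m.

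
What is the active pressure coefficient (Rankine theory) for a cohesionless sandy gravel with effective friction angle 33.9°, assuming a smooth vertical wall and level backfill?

0.284

K_a = tan²(45° − φ/2) = tan²(28.05°) = 0.2839.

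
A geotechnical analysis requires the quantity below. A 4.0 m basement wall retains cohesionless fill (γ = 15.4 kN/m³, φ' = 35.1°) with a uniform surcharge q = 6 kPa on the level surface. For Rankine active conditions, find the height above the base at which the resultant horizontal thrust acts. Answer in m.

1.44 m

K_a = 0.2698.
Triangular part P₁ = ½K_aγH² = 33.24 at H/3 = 1.333 m; rectangular part P₂ = K_a q H = 6.476 at H/2 = 2.000 m.
ȳ = (P₁·1.333 + P₂·2.000)/(P₁+P₂) = 1.442 m.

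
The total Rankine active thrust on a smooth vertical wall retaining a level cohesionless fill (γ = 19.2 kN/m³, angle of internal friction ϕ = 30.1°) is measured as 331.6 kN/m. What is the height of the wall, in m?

K_a = 0.3320. P_a = ½ K_a γ H² ⇒ H = √(2P_a/(K_a γ)).
H = √(2×331.6/(0.3320×19.2)) = 10.20 m.

10.2 m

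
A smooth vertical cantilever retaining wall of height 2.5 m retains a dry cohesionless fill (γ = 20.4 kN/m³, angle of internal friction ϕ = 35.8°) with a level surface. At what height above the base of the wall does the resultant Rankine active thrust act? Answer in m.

K_a = 0.2619.
The pressure distribution is triangular, so the resultant acts at H/3 above the base = 2.5/3 = 0.8333 m.

0.833 m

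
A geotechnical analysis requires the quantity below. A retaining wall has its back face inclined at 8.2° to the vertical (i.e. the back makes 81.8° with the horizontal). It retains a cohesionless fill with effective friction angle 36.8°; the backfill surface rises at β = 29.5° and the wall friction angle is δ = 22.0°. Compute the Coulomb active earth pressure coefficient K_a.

0.487

K_a = sin²(α+φ) / [sin²α · sin(α−δ) · (1 + √{sin(φ+δ)sin(φ−β) / (sin(α−δ)sin(α+β))})²].
With α = 81.8°, φ = 36.8°, δ = 22.0°, β = 29.5°: K_a = 0.4869.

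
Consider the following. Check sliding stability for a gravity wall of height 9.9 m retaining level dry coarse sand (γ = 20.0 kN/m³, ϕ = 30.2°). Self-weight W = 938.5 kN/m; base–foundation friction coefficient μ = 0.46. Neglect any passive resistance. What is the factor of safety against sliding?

1.33

K_a = tan²(45° − 30.2°/2) = 0.3307.
P_a = ½K_aγH² = 0.5×0.3307×20.0×9.9² = 324.1 kN/m, acting at H/3 = 3.300 m above the base.
FS_sliding = μW / P_a = 0.46×938.5 / 324.1 = 1.332.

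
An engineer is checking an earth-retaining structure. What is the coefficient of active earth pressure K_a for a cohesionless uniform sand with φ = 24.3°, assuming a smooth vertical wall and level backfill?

0.417

K_a = (1 − sin φ)/(1 + sin φ) = (1 − sin 24.3°)/(1 + sin 24.3°) = 0.4169.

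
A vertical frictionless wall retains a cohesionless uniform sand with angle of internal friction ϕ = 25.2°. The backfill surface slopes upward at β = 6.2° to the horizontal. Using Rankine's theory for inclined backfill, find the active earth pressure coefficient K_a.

0.412

K_a = cos β · (cos β − √(cos²β − cos²φ)) / (cos β + √(cos²β − cos²φ)).
cos β = 0.9942, cos φ = 0.9048, √(cos²β − cos²φ) = 0.4119.
K_a = 0.9942 × (0.9942 − 0.4119)/(0.9942 + 0.4119) = 0.4117.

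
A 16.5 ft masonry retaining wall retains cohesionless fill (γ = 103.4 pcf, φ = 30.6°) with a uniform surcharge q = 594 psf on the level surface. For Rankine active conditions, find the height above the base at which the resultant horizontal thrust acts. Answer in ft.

K_a = 0.3253.
Triangular part P₁ = ½K_aγH² = 4579 at H/3 = 5.500 ft; rectangular part P₂ = K_a q H = 3189 at H/2 = 8.250 ft.
ȳ = (P₁·5.500 + P₂·8.250)/(P₁+P₂) = 6.629 ft.

6.63 ft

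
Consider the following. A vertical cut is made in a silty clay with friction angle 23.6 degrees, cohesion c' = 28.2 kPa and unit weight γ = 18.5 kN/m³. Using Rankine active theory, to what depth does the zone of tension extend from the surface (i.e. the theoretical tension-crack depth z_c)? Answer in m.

4.66 m

K_a = tan²(45° − 23.6°/2) = 0.4282; √K_a = 0.6544.
The active pressure is zero where K_a γ z = 2c√K_a, so z_c = 2c/(γ√K_a) = 2×28.2/(18.5×0.6544) = 4.659 m.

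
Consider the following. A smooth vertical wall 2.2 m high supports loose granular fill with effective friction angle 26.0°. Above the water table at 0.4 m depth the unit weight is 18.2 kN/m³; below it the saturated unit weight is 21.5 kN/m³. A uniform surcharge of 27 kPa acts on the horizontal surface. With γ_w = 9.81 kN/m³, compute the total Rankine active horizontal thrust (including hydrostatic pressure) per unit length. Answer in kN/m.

K_a = tan²(45° − φ/2) = 0.3905.
γ' = 21.5 − 9.81 = 11.69 kN/m³. h₂ = H − d_w = 1.8 m.
σ'_h: at surface K_a·q = 10.54; at WT K_a(q+γd_w) = 13.39; at base K_a(q+γd_w+γ'h₂) = 21.60 kPa.
P₁ = ½(10.54+13.39)×0.4 = 4.785; P₂ = ½(13.39+21.60)×1.8 = 31.49; P_w = ½γ_w h₂² = 15.89.
Total = 4.785+31.49+15.89 = 52.17 kN/m.

52.2 kN/m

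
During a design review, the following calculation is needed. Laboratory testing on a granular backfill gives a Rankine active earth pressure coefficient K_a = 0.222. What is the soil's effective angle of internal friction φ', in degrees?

K_a = tan²(45° − φ/2) ⇒ 45° − φ/2 = arctan(√0.222) = 25.23°.
φ = 2(45° − 25.23°) = 39.54°.

39.5°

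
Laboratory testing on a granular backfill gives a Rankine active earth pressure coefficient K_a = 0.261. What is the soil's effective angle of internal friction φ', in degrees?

K_a = tan²(45° − φ/2) ⇒ 45° − φ/2 = arctan(√0.261) = 27.06°.
φ = 2(45° − 27.06°) = 35.88°.

35.9°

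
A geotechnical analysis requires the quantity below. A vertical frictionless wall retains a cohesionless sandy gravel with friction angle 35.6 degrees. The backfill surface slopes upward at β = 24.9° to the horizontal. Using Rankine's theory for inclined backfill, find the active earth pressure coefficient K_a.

K_a = cos β · (cos β − √(cos²β − cos²φ)) / (cos β + √(cos²β − cos²φ)).
cos β = 0.9070, cos φ = 0.8131, √(cos²β − cos²φ) = 0.4020.
K_a = 0.9070 × (0.9070 − 0.4020)/(0.9070 + 0.4020) = 0.3500.

0.350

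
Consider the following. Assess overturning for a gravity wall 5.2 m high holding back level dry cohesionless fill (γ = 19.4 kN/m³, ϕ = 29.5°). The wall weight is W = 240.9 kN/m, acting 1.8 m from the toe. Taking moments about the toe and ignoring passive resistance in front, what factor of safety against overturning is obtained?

K_a = tan²(45° − 29.5°/2) = 0.3401.
P_a = ½K_aγH² = 0.5×0.3401×19.4×5.2² = 89.20 kN/m, acting at H/3 = 1.733 m above the base.
Overturning moment M_o = P_a × H/3 = 89.20 × 1.733 = 154.6.
Resisting moment M_r = W × 1.8 = 240.9 × 1.8 = 433.6.
FS_overturning = M_r/M_o = 433.6/154.6 = 2.804.

2.80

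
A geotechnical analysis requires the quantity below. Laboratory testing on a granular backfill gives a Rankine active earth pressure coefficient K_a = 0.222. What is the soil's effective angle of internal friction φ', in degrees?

K_a = tan²(45° − φ/2) ⇒ 45° − φ/2 = arctan(√0.222) = 25.23°.
φ = 2(45° − 25.23°) = 39.54°.

39.5°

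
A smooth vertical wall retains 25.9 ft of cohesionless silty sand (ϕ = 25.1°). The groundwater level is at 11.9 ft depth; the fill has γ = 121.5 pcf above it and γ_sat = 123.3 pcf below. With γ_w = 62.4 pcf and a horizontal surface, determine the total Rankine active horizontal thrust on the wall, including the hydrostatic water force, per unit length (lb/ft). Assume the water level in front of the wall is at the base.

K_a = tan²(45° − φ/2) = 0.4043.
γ' = 123.3 − 62.4 = 60.90 pcf. Depth below WT = 14.0 ft.
σ'_h at WT = K_a γ d_w = 584.6 psf; at base = 584.6 + K_a γ' × 14.0 = 929.3 psf.
P₁ (0–11.9 ft) = ½×584.6×11.9 = 3478. P₂ (11.9–25.9 ft) = ½(584.6+929.3)×14.0 = 10600.
P_w = ½ γ_w h₂² = 0.5×62.4×14.0² = 6115. Total = 3478+10600+6115 = 20190 lb/ft.

20200 lb/ft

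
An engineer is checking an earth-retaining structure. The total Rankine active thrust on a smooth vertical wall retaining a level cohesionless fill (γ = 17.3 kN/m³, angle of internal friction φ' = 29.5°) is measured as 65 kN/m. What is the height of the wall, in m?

4.70 m

K_a = 0.3401. P_a = ½ K_a γ H² ⇒ H = √(2P_a/(K_a γ)).
H = √(2×65/(0.3401×17.3)) = 4.700 m.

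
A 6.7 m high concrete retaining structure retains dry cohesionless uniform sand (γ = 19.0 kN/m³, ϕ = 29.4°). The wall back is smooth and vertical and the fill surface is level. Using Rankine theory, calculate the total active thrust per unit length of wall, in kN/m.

K_a = tan²(45° − φ/2) = 0.3415.
P_a = ½ K_a γ H² = 0.5 × 0.3415 × 19.0 × 6.7² = 145.6 kN/m.

146 kN/m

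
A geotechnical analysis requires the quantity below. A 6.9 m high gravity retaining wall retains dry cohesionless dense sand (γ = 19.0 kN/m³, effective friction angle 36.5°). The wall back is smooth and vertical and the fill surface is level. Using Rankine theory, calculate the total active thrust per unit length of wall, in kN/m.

K_a = tan²(45° − φ/2) = 0.2541.
P_a = ½ K_a γ H² = 0.5 × 0.2541 × 19.0 × 6.9² = 114.9 kN/m.

115 kN/m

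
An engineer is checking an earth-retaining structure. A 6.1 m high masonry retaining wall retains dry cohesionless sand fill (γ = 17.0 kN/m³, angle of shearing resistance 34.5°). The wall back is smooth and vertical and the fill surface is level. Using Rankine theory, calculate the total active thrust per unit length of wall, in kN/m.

87.6 kN/m

K_a = tan²(45° − φ/2) = 0.2768.
P_a = ½ K_a γ H² = 0.5 × 0.2768 × 17.0 × 6.1² = 87.55 kN/m.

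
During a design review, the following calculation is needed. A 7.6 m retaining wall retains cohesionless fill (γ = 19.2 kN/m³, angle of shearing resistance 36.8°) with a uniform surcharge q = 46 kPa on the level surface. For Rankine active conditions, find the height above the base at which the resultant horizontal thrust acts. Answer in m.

3.02 m

K_a = 0.2508.
Triangular part P₁ = ½K_aγH² = 139.0 at H/3 = 2.533 m; rectangular part P₂ = K_a q H = 87.67 at H/2 = 3.800 m.
ȳ = (P₁·2.533 + P₂·3.800)/(P₁+P₂) = 3.023 m.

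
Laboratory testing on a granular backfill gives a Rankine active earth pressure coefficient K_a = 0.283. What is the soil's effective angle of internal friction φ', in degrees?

K_a = tan²(45° − φ/2) ⇒ 45° − φ/2 = arctan(√0.283) = 28.01°.
φ = 2(45° − 28.01°) = 33.98°.

34.0°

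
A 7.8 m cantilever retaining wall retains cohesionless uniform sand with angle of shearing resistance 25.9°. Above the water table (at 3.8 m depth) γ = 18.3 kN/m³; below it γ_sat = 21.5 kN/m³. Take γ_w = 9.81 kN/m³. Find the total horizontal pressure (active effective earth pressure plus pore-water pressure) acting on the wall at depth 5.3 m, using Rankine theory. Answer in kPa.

48.8 kPa

K_a = (1 − sin φ)/(1 + sin φ) = 0.3920.
γ' = 21.5 − 9.81 = 11.69 kN/m³.
Effective vertical stress at 5.3 m: σ'_v = 18.3×3.8 + 11.69×1.50 = 87.08 kPa.
σ'_h = K_a σ'_v = 0.3920 × 87.08 = 34.13 kPa; u = γ_w × 1.50 = 14.71 kPa.
Total σ_h = 34.13 + 14.71 = 48.85 kPa.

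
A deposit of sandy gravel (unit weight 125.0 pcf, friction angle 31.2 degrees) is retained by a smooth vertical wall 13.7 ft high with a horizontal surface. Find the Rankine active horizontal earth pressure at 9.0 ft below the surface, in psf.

357 psf

K_a = (1 − sin φ)/(1 + sin φ) = 0.3175.
σ_h = K_a γ z = 0.3175 × 125.0 × 9.0 = 357.2 psf.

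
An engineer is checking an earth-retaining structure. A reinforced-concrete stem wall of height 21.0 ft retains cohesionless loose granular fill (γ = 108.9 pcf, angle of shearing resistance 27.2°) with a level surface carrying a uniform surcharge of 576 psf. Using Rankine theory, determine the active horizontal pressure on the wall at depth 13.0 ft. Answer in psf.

742 psf

K_a = (1 − sin φ)/(1 + sin φ) = 0.3726.
σ_v = γz + q = 108.9 × 13.0 + 576 = 1992 psf.
σ_h = K_a σ_v = 0.3726 × 1992 = 742.1 psf.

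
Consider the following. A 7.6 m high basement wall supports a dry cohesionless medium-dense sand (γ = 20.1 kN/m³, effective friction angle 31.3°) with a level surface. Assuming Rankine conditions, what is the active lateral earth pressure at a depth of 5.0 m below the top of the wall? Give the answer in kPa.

31.8 kPa

K_a = (1 − sin φ)/(1 + sin φ) = 0.3162.
σ_h = K_a γ z = 0.3162 × 20.1 × 5.0 = 31.78 kPa.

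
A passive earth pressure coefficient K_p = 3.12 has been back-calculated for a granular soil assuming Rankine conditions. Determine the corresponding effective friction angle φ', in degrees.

K_p = (1+sin φ)/(1−sin φ) ⇒ sin φ = (K_p − 1)/(K_p + 1) = 0.5146.
φ = arcsin(0.5146) = 30.97°.

31.0°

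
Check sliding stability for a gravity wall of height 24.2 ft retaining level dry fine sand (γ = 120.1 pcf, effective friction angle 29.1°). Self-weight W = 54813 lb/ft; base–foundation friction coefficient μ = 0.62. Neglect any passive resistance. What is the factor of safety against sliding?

2.80

K_a = tan²(45° − 29.1°/2) = 0.3456.
P_a = ½K_aγH² = 0.5×0.3456×120.1×24.2² = 12150 lb/ft, acting at H/3 = 8.067 ft above the base.
FS_sliding = μW / P_a = 0.62×54813 / 12150 = 2.796.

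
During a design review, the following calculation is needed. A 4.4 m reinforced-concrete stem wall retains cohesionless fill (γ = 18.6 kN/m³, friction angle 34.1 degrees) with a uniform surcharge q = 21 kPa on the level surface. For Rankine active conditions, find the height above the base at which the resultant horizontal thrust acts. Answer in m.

1.72 m

K_a = 0.2815.
Triangular part P₁ = ½K_aγH² = 50.69 at H/3 = 1.467 m; rectangular part P₂ = K_a q H = 26.01 at H/2 = 2.200 m.
ȳ = (P₁·1.467 + P₂·2.200)/(P₁+P₂) = 1.715 m.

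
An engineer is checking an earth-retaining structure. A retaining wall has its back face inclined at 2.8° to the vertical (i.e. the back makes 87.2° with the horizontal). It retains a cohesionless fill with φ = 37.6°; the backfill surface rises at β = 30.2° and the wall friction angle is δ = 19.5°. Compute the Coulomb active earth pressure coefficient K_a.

0.393

K_a = sin²(α+φ) / [sin²α · sin(α−δ) · (1 + √{sin(φ+δ)sin(φ−β) / (sin(α−δ)sin(α+β))})²].
With α = 87.2°, φ = 37.6°, δ = 19.5°, β = 30.2°: K_a = 0.3933.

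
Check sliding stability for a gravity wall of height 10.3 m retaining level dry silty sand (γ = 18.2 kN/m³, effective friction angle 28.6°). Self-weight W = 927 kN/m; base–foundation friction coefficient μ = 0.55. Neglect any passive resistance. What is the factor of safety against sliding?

1.50

K_a = tan²(45° − 28.6°/2) = 0.3525.
P_a = ½K_aγH² = 0.5×0.3525×18.2×10.3² = 340.4 kN/m, acting at H/3 = 3.433 m above the base.
FS_sliding = μW / P_a = 0.55×927 / 340.4 = 1.498.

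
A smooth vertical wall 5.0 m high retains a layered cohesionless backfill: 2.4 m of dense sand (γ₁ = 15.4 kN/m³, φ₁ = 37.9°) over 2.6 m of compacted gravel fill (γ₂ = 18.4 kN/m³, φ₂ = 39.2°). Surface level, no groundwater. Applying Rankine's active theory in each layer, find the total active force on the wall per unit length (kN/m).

46.3 kN/m

K_a1 = tan²(45°−37.9°/2) = 0.2389; K_a2 = tan²(45°−39.2°/2) = 0.2255.
Layer 1: σ at base = K_a1 γ₁ h₁ = 8.831 kPa; P₁ = ½×8.831×2.4 = 10.60.
Layer 2: σ_v at top = γ₁h₁ = 36.96; σ_h top = K_a2×36.96 = 8.333; σ_h base = K_a2×(36.96+18.4×2.6) = 19.12.
P₂ = ½(8.333+19.12)×2.6 = 35.69. Total P_a = 10.60+35.69 = 46.29 kN/m.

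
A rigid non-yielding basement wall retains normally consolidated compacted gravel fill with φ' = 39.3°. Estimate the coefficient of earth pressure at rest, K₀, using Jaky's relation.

0.367

K₀ = 1 − sin φ' = 1 − sin 39.3° = 0.3666.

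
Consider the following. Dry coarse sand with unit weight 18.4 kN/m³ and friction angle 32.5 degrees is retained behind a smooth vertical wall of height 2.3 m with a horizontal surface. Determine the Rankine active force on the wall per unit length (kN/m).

14.6 kN/m

K_a = tan²(45° − φ/2) = 0.3010.
P_a = ½ K_a γ H² = 0.5 × 0.3010 × 18.4 × 2.3² = 14.65 kN/m.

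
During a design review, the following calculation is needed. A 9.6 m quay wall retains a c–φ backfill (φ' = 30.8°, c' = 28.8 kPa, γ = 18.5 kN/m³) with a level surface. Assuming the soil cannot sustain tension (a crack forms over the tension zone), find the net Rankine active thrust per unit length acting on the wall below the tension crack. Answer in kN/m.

50.7 kN/m

K_a = 0.3227; √K_a = 0.5681.
Tension-crack depth z_c = 2c/(γ√K_a) = 2×28.8/(18.5×0.5681) = 5.481 m.
σ_a at base = K_a γ H − 2c√K_a = 0.3227×18.5×9.6 − 2×28.8×0.5681 = 24.59 kPa.
P_a = ½ × 24.59 × (H − z_c) = 0.5×24.59×4.119 = 50.65 kN/m.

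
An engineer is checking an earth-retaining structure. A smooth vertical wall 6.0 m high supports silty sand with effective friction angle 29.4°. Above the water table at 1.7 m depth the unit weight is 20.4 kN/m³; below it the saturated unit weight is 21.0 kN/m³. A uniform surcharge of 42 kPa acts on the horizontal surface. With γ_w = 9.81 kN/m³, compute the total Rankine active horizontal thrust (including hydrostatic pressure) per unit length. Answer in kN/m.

K_a = tan²(45° − φ/2) = 0.3415.
γ' = 21.0 − 9.81 = 11.19 kN/m³. h₂ = H − d_w = 4.3 m.
σ'_h: at surface K_a·q = 14.34; at WT K_a(q+γd_w) = 26.18; at base K_a(q+γd_w+γ'h₂) = 42.61 kPa.
P₁ = ½(14.34+26.18)×1.7 = 34.45; P₂ = ½(26.18+42.61)×4.3 = 147.9; P_w = ½γ_w h₂² = 90.69.
Total = 34.45+147.9+90.69 = 273.1 kN/m.

273 kN/m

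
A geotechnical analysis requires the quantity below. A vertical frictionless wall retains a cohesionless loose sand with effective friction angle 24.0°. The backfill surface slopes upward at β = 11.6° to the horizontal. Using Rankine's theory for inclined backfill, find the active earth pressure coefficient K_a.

0.460

K_a = cos β · (cos β − √(cos²β − cos²φ)) / (cos β + √(cos²β − cos²φ)).
cos β = 0.9796, cos φ = 0.9135, √(cos²β − cos²φ) = 0.3536.
K_a = 0.9796 × (0.9796 − 0.3536)/(0.9796 + 0.3536) = 0.4600.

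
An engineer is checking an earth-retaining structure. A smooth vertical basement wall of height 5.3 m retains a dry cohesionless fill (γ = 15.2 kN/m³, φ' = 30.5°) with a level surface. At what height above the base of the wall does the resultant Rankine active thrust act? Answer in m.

1.77 m

K_a = 0.3267.
The pressure distribution is triangular, so the resultant acts at H/3 above the base = 5.3/3 = 1.767 m.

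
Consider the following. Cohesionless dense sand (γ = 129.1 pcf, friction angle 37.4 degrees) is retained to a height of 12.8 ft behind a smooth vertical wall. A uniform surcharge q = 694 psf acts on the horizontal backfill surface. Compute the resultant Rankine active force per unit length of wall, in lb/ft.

K_a = tan²(45° − φ/2) = 0.2443.
Soil triangle: ½ K_a γ H² = 0.5×0.2443×129.1×12.8² = 2583 lb/ft.
Surcharge rectangle: K_a q H = 0.2443×694×12.8 = 2170 lb/ft.
Total = 2583 + 2170 = 4753 lb/ft.

4750 lb/ft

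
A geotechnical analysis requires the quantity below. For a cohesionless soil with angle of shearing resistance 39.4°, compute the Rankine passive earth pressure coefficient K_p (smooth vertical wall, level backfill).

4.48

K_p = (1 + sin φ)/(1 − sin φ) = tan²(45° + 39.4°/2) = 4.475.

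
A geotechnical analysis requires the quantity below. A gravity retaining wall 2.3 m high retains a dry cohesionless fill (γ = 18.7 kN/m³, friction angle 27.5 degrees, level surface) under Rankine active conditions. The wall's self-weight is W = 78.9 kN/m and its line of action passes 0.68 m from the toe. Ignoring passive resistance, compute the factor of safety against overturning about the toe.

K_a = tan²(45° − 27.5°/2) = 0.3682.
P_a = ½K_aγH² = 0.5×0.3682×18.7×2.3² = 18.21 kN/m, acting at H/3 = 0.7667 m above the base.
Overturning moment M_o = P_a × H/3 = 18.21 × 0.7667 = 13.96.
Resisting moment M_r = W × 0.68 = 78.9 × 0.68 = 53.65.
FS_overturning = M_r/M_o = 53.65/13.96 = 3.842.

3.84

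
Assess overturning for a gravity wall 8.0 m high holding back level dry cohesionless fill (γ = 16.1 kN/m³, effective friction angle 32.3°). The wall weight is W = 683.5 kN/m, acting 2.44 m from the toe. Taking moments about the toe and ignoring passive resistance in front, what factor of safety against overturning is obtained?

K_a = tan²(45° − 32.3°/2) = 0.3035.
P_a = ½K_aγH² = 0.5×0.3035×16.1×8.0² = 156.4 kN/m, acting at H/3 = 2.667 m above the base.
Overturning moment M_o = P_a × H/3 = 156.4 × 2.667 = 416.9.
Resisting moment M_r = W × 2.44 = 683.5 × 2.44 = 1668.
FS_overturning = M_r/M_o = 1668/416.9 = 4.000.

4.00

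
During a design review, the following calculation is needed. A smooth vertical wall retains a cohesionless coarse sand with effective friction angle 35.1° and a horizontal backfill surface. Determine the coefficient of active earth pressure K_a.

0.270

K_a = tan²(45° − φ/2) = tan²(27.45°) = 0.2698.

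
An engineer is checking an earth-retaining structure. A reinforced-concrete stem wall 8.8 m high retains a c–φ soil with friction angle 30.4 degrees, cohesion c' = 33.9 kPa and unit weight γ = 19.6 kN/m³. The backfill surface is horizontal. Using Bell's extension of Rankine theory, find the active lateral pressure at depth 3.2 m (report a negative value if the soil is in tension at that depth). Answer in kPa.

K_a = (1 − sin φ)/(1 + sin φ) = 0.3280.
σ_a = K_a γ z − 2c√K_a = 0.3280×19.6×3.2 − 2×33.9×0.5727 = -18.26 kPa.

-18.3 kPa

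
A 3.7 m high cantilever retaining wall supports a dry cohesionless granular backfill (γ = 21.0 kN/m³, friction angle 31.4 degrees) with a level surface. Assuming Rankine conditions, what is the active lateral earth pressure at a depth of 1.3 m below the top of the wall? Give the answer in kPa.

8.60 kPa

K_a = (1 − sin φ)/(1 + sin φ) = 0.3149.
σ_h = K_a γ z = 0.3149 × 21.0 × 1.3 = 8.597 kPa.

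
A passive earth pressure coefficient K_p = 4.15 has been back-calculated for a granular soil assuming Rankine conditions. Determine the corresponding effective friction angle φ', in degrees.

K_p = (1+sin φ)/(1−sin φ) ⇒ sin φ = (K_p − 1)/(K_p + 1) = 0.6117.
φ = arcsin(0.6117) = 37.71°.

37.7°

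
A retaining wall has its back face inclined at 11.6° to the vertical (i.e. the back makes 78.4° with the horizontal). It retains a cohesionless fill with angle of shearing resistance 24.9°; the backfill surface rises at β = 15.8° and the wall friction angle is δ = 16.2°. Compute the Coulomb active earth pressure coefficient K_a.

K_a = sin²(α+φ) / [sin²α · sin(α−δ) · (1 + √{sin(φ+δ)sin(φ−β) / (sin(α−δ)sin(α+β))})²].
With α = 78.4°, φ = 24.9°, δ = 16.2°, β = 15.8°: K_a = 0.6183.

0.618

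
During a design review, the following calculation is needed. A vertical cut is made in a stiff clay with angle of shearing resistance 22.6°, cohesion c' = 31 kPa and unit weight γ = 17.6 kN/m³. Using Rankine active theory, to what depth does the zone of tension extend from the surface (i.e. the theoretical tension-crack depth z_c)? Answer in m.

5.28 m

K_a = tan²(45° − 22.6°/2) = 0.4448; √K_a = 0.6669.
The active pressure is zero where K_a γ z = 2c√K_a, so z_c = 2c/(γ√K_a) = 2×31/(17.6×0.6669) = 5.282 m.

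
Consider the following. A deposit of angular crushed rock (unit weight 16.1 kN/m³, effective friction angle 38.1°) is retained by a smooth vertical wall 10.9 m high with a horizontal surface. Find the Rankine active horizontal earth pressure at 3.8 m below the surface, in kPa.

K_a = (1 − sin φ)/(1 + sin φ) = 0.2368.
σ_h = K_a γ z = 0.2368 × 16.1 × 3.8 = 14.49 kPa.

14.5 kPa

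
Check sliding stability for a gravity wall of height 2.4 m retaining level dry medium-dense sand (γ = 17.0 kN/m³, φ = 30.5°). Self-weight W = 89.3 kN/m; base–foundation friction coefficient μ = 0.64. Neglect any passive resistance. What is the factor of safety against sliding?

K_a = tan²(45° − 30.5°/2) = 0.3267.
P_a = ½K_aγH² = 0.5×0.3267×17.0×2.4² = 15.99 kN/m, acting at H/3 = 0.8000 m above the base.
FS_sliding = μW / P_a = 0.64×89.3 / 15.99 = 3.573.

3.57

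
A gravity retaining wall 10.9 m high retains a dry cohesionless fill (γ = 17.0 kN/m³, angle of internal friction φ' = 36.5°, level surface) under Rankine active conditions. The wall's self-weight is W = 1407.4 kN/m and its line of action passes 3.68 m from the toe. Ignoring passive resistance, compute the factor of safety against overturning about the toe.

K_a = tan²(45° − 36.5°/2) = 0.2541.
P_a = ½K_aγH² = 0.5×0.2541×17.0×10.9² = 256.6 kN/m, acting at H/3 = 3.633 m above the base.
Overturning moment M_o = P_a × H/3 = 256.6 × 3.633 = 932.2.
Resisting moment M_r = W × 3.68 = 1407.4 × 3.68 = 5179.
FS_overturning = M_r/M_o = 5179/932.2 = 5.556.

5.56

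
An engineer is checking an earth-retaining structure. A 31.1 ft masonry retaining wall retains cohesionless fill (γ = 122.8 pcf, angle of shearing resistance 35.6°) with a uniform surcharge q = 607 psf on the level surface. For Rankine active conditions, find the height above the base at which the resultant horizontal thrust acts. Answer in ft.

11.6 ft

K_a = 0.2641.
Triangular part P₁ = ½K_aγH² = 15690 at H/3 = 10.37 ft; rectangular part P₂ = K_a q H = 4986 at H/2 = 15.55 ft.
ȳ = (P₁·10.37 + P₂·15.55)/(P₁+P₂) = 11.62 ft.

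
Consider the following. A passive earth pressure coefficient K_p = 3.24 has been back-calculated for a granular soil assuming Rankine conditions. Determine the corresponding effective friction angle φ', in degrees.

31.9°

K_p = (1+sin φ)/(1−sin φ) ⇒ sin φ = (K_p − 1)/(K_p + 1) = 0.5283.
φ = arcsin(0.5283) = 31.89°.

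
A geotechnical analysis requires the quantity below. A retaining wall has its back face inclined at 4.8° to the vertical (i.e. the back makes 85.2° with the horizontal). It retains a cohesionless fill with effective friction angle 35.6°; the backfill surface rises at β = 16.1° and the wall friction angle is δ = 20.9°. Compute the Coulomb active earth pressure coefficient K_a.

0.338

K_a = sin²(α+φ) / [sin²α · sin(α−δ) · (1 + √{sin(φ+δ)sin(φ−β) / (sin(α−δ)sin(α+β))})²].
With α = 85.2°, φ = 35.6°, δ = 20.9°, β = 16.1°: K_a = 0.3383.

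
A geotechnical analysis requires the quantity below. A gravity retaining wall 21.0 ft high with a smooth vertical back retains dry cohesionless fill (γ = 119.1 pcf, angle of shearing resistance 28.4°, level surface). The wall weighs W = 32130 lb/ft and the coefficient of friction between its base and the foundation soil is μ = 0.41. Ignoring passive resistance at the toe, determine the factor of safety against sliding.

1.41

K_a = tan²(45° − 28.4°/2) = 0.3554.
P_a = ½K_aγH² = 0.5×0.3554×119.1×21.0² = 9332 lb/ft, acting at H/3 = 7.000 ft above the base.
FS_sliding = μW / P_a = 0.41×32130 / 9332 = 1.412.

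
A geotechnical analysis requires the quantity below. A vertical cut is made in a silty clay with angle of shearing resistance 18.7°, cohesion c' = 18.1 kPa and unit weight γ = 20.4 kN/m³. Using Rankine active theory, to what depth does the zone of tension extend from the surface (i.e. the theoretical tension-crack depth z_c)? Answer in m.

K_a = tan²(45° − 18.7°/2) = 0.5144; √K_a = 0.7173.
The active pressure is zero where K_a γ z = 2c√K_a, so z_c = 2c/(γ√K_a) = 2×18.1/(20.4×0.7173) = 2.474 m.

2.47 m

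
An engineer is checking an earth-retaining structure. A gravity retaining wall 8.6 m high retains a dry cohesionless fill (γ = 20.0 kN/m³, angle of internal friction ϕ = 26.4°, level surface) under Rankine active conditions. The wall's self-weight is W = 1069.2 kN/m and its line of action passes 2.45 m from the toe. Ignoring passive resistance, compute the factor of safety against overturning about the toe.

K_a = tan²(45° − 26.4°/2) = 0.3844.
P_a = ½K_aγH² = 0.5×0.3844×20.0×8.6² = 284.3 kN/m, acting at H/3 = 2.867 m above the base.
Overturning moment M_o = P_a × H/3 = 284.3 × 2.867 = 815.1.
Resisting moment M_r = W × 2.45 = 1069.2 × 2.45 = 2620.
FS_overturning = M_r/M_o = 2620/815.1 = 3.214.

3.21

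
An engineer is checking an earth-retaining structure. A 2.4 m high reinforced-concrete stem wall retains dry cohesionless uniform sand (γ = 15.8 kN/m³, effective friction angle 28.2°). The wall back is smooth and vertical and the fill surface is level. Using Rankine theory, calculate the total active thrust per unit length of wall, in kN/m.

16.3 kN/m

K_a = tan²(45° − φ/2) = 0.3582.
P_a = ½ K_a γ H² = 0.5 × 0.3582 × 15.8 × 2.4² = 16.30 kN/m.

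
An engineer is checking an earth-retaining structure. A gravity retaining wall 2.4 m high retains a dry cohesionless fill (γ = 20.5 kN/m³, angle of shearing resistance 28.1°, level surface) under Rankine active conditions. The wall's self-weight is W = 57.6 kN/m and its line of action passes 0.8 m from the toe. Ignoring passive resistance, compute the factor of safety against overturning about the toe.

K_a = tan²(45° − 28.1°/2) = 0.3596.
P_a = ½K_aγH² = 0.5×0.3596×20.5×2.4² = 21.23 kN/m, acting at H/3 = 0.8000 m above the base.
Overturning moment M_o = P_a × H/3 = 21.23 × 0.8000 = 16.99.
Resisting moment M_r = W × 0.8 = 57.6 × 0.8 = 46.08.
FS_overturning = M_r/M_o = 46.08/16.99 = 2.713.

2.71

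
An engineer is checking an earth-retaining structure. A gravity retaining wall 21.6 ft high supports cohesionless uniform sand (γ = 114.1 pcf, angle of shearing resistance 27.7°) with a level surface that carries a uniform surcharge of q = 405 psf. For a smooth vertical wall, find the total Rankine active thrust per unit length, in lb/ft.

12900 lb/ft

K_a = tan²(45° − φ/2) = 0.3653.
Soil triangle: ½ K_a γ H² = 0.5×0.3653×114.1×21.6² = 9724 lb/ft.
Surcharge rectangle: K_a q H = 0.3653×405×21.6 = 3196 lb/ft.
Total = 9724 + 3196 = 12920 lb/ft.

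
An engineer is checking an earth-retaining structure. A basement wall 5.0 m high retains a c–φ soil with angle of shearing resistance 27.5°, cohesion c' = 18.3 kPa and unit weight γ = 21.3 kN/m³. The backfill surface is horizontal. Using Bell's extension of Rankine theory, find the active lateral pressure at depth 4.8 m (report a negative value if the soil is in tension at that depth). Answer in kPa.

K_a = (1 − sin φ)/(1 + sin φ) = 0.3682.
σ_a = K_a γ z − 2c√K_a = 0.3682×21.3×4.8 − 2×18.3×0.6068 = 15.44 kPa.

15.4 kPa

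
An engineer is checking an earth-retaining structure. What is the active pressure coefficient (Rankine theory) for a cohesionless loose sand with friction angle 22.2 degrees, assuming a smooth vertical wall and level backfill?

0.452

K_a = tan²(45° − φ/2) = tan²(33.90°) = 0.4515.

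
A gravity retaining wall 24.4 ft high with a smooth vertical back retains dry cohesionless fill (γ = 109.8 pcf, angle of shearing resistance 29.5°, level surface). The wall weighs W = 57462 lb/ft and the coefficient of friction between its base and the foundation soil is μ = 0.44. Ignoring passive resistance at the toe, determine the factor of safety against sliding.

2.27

K_a = tan²(45° − 29.5°/2) = 0.3401.
P_a = ½K_aγH² = 0.5×0.3401×109.8×24.4² = 11120 lb/ft, acting at H/3 = 8.133 ft above the base.
FS_sliding = μW / P_a = 0.44×57462 / 11120 = 2.274.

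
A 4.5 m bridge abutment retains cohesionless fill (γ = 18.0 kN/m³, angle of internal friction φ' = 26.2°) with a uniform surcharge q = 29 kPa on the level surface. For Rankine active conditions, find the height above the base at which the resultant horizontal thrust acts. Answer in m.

1.81 m

K_a = 0.3874.
Triangular part P₁ = ½K_aγH² = 70.61 at H/3 = 1.500 m; rectangular part P₂ = K_a q H = 50.56 at H/2 = 2.250 m.
ȳ = (P₁·1.500 + P₂·2.250)/(P₁+P₂) = 1.813 m.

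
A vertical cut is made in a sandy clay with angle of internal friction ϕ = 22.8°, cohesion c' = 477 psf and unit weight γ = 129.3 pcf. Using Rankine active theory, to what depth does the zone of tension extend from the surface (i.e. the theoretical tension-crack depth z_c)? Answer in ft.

11.1 ft

K_a = tan²(45° − 22.8°/2) = 0.4414; √K_a = 0.6644.
The active pressure is zero where K_a γ z = 2c√K_a, so z_c = 2c/(γ√K_a) = 2×477/(129.3×0.6644) = 11.11 ft.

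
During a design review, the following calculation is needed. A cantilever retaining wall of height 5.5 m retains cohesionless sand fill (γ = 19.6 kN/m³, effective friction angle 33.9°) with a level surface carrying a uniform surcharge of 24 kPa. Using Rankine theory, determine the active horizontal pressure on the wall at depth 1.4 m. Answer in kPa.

14.6 kPa

K_a = (1 − sin φ)/(1 + sin φ) = 0.2839.
σ_v = γz + q = 19.6 × 1.4 + 24 = 51.44 kPa.
σ_h = K_a σ_v = 0.2839 × 51.44 = 14.60 kPa.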